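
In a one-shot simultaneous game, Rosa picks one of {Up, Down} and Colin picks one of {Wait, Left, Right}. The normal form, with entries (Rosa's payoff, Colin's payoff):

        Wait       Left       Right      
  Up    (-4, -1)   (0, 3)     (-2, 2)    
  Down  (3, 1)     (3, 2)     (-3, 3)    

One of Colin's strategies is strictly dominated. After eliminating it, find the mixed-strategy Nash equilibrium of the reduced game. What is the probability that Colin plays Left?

q = 1/4

Colin's strategy Wait is strictly dominated by Right: 2 > -1 and 3 > 1. Eliminate Wait.
Colin's mix must leave Rosa indifferent between Up and Down.
  Rosa's payoff from Up: q·0 + (1−q)·(-2) = 2q - 2
  Rosa's payoff from Down: q·3 + (1−q)·(-3) = 6q - 3
  2q - 2 = 6q - 3  ⇒  -4q = -1  ⇒  q = 1/4.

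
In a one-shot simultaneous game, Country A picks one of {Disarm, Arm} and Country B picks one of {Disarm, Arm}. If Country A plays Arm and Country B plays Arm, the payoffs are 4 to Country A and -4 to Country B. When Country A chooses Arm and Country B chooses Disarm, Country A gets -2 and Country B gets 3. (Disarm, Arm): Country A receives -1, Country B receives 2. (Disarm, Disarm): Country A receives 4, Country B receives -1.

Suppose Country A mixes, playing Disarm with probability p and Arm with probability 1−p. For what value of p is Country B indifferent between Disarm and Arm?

p = 7/10

Set Country B's expected payoff from Disarm equal to that from Arm:
  Country B's payoff from Disarm: p·(-1) + (1−p)·3 = -4p + 3
  Country B's payoff from Arm: p·2 + (1−p)·(-4) = 6p - 4
  -4p + 3 = 6p - 4  ⇒  -10p = -7  ⇒  p = 7/10.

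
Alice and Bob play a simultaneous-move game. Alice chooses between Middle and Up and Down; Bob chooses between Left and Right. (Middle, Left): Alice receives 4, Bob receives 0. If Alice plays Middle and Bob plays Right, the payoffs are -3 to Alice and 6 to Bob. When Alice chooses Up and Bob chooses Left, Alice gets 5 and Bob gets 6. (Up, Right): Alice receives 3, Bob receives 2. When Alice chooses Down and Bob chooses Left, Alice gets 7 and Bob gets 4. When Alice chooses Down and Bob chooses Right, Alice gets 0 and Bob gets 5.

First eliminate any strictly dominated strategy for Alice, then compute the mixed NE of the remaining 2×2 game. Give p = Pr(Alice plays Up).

Alice's strategy Middle is strictly dominated by Down: 7 > 4 and 0 > -3. Eliminate Middle.
Set Bob's expected payoff from Left equal to that from Right:
  Bob's payoff to Left: p·6 + (1−p)·4 = 2p + 4
  Bob's payoff to Right: p·2 + (1−p)·5 = -3p + 5
  2p + 4 = -3p + 5  ⇒  5p = 1  ⇒  p = 1/5.

p = 1/5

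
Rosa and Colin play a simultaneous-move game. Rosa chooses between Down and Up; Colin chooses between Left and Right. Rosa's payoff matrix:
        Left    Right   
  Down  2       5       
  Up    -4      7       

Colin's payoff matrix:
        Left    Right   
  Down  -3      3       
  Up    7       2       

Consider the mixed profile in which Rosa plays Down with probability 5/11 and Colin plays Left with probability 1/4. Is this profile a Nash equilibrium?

Check Colin's indifference given Rosa's mix p = 5/11:
  payoff from Left = 27/11; payoff from Right = 27/11 — equal.
Check Rosa's indifference given Colin's mix q = 1/4:
  payoff from Down = 17/4; payoff from Up = 17/4 — equal.
Both players are indifferent, so neither can profitably deviate.

Yes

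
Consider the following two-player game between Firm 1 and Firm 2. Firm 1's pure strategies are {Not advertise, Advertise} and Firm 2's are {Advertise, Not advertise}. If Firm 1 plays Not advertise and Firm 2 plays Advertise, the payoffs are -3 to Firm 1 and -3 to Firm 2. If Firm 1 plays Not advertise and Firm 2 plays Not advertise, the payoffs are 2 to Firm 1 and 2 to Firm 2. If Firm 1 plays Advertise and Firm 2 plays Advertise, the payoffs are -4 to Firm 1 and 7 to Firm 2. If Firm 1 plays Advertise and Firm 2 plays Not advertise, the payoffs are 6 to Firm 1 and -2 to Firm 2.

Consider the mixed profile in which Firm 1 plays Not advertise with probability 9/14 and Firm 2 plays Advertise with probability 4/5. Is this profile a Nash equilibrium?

Yes

Check Firm 2's indifference given Firm 1's mix p = 9/14:
  payoff from Advertise = 4/7; payoff from Not advertise = 4/7 — equal.
Check Firm 1's indifference given Firm 2's mix q = 4/5:
  payoff from Not advertise = -2; payoff from Advertise = -2 — equal.
Both players are indifferent, so neither can profitably deviate.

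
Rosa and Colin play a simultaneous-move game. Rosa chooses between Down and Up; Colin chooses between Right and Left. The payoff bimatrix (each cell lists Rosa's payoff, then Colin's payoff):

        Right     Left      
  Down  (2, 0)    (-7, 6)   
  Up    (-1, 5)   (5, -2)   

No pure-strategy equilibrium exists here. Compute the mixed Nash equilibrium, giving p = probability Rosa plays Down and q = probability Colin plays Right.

In a mixed equilibrium Colin is indifferent between Right and Left; this condition fixes p.
  Colin's payoff from Right: p·0 + (1−p)·5 = -5p + 5
  Colin's payoff from Left: p·6 + (1−p)·(-2) = 8p - 2
  -5p + 5 = 8p - 2  ⇒  -13p = -7  ⇒  p = 7/13.
For Rosa to be willing to mix, Rosa must be indifferent between Down and Up, which pins down Colin's mix.
  Rosa's payoff from Down: q·2 + (1−q)·(-7) = 9q - 7
  Rosa's payoff from Up: q·(-1) + (1−q)·5 = -6q + 5
  9q - 7 = -6q + 5  ⇒  15q = 12  ⇒  q = 4/5.

p = 7/13, q = 4/5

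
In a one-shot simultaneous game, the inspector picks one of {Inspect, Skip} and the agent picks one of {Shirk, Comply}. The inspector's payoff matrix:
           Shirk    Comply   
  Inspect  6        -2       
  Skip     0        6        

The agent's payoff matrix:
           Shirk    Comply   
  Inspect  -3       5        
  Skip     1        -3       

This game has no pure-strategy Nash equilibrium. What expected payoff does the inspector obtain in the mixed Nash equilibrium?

In a mixed equilibrium the inspector is indifferent between Inspect and Skip; this condition fixes q.
  the inspector's payoff to Inspect: q·6 + (1−q)·(-2) = 8q - 2
  the inspector's payoff to Skip: q·0 + (1−q)·6 = -6q + 6
  8q - 2 = -6q + 6  ⇒  14q = 8  ⇒  q = 4/7.
At equilibrium the inspector is indifferent across rows, so the inspector's payoff equals the payoff from Inspect: (4/7)·6 + (3/7)·(-2) = 18/7.

18/7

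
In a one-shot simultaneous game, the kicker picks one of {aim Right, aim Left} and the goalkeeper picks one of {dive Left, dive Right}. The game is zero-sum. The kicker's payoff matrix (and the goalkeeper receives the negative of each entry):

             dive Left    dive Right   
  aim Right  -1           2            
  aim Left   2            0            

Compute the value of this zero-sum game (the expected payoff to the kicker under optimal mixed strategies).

In a mixed equilibrium the kicker is indifferent between aim Right and aim Left; this condition fixes q.
  the kicker's payoff from aim Right: q·(-1) + (1−q)·2 = -3q + 2
  the kicker's payoff from aim Left: q·2 + (1−q)·0 = 2q
  -3q + 2 = 2q  ⇒  -5q = -2  ⇒  q = 2/5.
The value is the kicker's expected payoff against this mix (using aim Right): (2/5)·(-1) + (3/5)·2 = 4/5.

v = 4/5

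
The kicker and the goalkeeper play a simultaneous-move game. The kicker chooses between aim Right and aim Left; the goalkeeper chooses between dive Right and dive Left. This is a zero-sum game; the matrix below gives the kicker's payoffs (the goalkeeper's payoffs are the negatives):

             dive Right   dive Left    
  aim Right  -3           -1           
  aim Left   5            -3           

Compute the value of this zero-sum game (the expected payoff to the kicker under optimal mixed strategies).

Set the kicker's expected payoff from aim Right equal to that from aim Left:
  the kicker's payoff from aim Right: q·(-3) + (1−q)·(-1) = -2q - 1
  the kicker's payoff from aim Left: q·5 + (1−q)·(-3) = 8q - 3
  -2q - 1 = 8q - 3  ⇒  -10q = -2  ⇒  q = 1/5.
The value is the kicker's expected payoff against this mix (using aim Right): (1/5)·(-3) + (4/5)·(-1) = -7/5.

v = -7/5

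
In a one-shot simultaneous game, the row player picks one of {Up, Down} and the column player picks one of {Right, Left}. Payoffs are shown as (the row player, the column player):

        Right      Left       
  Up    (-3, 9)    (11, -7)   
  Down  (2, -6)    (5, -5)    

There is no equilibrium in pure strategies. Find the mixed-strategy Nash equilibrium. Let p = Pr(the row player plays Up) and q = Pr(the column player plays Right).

The row player's mix must leave the column player indifferent between Right and Left.
  the column player's payoff from Right: p·9 + (1−p)·(-6) = 15p - 6
  the column player's payoff from Left: p·(-7) + (1−p)·(-5) = -2p - 5
  15p - 6 = -2p - 5  ⇒  17p = 1  ⇒  p = 1/17.
The row player's indifference between Up and Down determines the column player's mixing probability q:
  the row player's payoff to Up: q·(-3) + (1−q)·11 = -14q + 11
  the row player's payoff to Down: q·2 + (1−q)·5 = -3q + 5
  -14q + 11 = -3q + 5  ⇒  -11q = -6  ⇒  q = 6/11.

p = 1/17, q = 6/11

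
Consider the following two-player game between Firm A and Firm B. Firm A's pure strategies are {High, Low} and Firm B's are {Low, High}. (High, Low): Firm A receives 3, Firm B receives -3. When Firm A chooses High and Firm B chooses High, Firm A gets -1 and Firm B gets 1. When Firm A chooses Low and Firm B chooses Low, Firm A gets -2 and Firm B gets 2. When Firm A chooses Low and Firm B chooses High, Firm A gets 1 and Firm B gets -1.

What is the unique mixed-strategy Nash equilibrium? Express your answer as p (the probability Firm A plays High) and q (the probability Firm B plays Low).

p = 3/7, q = 2/7

Firm B's indifference between Low and High determines Firm A's mixing probability p:
  Firm B's payoff from Low: p·(-3) + (1−p)·2 = -5p + 2
  Firm B's payoff from High: p·1 + (1−p)·(-1) = 2p - 1
  -5p + 2 = 2p - 1  ⇒  -7p = -3  ⇒  p = 3/7.
In a mixed equilibrium Firm A is indifferent between High and Low; this condition fixes q.
  Firm A's payoff from High: q·3 + (1−q)·(-1) = 4q - 1
  Firm A's payoff from Low: q·(-2) + (1−q)·1 = -3q + 1
  4q - 1 = -3q + 1  ⇒  7q = 2  ⇒  q = 2/7.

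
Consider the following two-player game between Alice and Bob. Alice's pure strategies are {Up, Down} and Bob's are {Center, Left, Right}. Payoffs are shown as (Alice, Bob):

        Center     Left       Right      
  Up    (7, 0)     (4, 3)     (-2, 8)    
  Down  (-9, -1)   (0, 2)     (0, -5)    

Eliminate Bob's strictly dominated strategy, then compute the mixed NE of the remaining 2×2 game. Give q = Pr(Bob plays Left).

q = 1/3

Bob's strategy Center is strictly dominated by Left: 3 > 0 and 2 > -1. Eliminate Center.
In a mixed equilibrium Alice is indifferent between Up and Down; this condition fixes q.
  Alice's payoff to Up: q·4 + (1−q)·(-2) = 6q - 2
  Alice's payoff to Down: q·0 + (1−q)·0 = 0
  6q - 2 = 0  ⇒  6q = 2  ⇒  q = 1/3.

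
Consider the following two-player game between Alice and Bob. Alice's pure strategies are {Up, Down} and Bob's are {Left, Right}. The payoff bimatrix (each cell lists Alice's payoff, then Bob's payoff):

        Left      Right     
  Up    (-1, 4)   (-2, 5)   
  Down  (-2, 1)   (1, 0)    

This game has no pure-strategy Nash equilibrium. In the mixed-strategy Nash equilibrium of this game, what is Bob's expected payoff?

5/2

For Bob to be willing to mix, Bob must be indifferent between Left and Right, which pins down Alice's mix.
  Bob's payoff from Left: p·4 + (1−p)·1 = 3p + 1
  Bob's payoff from Right: p·5 + (1−p)·0 = 5p
  3p + 1 = 5p  ⇒  -2p = -1  ⇒  p = 1/2.
At equilibrium Bob is indifferent across columns, so Bob's payoff equals the payoff from Left: (1/2)·4 + (1/2)·1 = 5/2.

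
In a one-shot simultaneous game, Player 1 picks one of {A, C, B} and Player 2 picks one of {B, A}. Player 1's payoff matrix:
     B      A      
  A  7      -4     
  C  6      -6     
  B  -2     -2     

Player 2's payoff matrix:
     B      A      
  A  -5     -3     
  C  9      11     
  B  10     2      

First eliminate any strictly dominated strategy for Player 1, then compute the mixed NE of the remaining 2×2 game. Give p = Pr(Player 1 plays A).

Player 1's strategy C is strictly dominated by A: 7 > 6 and -4 > -6. Eliminate C.
Set Player 2's expected payoff from B equal to that from A:
  Player 2's expected payoff from B: p·(-5) + (1−p)·10 = -15p + 10
  Player 2's expected payoff from A: p·(-3) + (1−p)·2 = -5p + 2
  -15p + 10 = -5p + 2  ⇒  -10p = -8  ⇒  p = 4/5.

p = 4/5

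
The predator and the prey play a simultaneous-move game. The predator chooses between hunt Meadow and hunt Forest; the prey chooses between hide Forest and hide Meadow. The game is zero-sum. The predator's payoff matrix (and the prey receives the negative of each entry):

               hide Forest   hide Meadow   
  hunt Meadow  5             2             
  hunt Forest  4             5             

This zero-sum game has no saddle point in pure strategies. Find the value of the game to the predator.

v = 17/4

The predator's indifference between hunt Meadow and hunt Forest determines the prey's mixing probability q:
  the predator's payoff from hunt Meadow: q·5 + (1−q)·2 = 3q + 2
  the predator's payoff from hunt Forest: q·4 + (1−q)·5 = -q + 5
  3q + 2 = -q + 5  ⇒  4q = 3  ⇒  q = 3/4.
The value is the predator's expected payoff against this mix (using hunt Meadow): (3/4)·5 + (1/4)·2 = 17/4.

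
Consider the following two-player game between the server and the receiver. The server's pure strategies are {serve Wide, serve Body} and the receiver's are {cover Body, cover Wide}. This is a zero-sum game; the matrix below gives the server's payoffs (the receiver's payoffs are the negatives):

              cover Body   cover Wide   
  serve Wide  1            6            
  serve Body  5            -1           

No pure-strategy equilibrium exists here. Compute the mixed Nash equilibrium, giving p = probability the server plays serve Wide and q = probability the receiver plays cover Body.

p = 6/11, q = 7/11

In a mixed equilibrium the receiver is indifferent between cover Body and cover Wide; this condition fixes p.
  the receiver's payoff to cover Body: p·(-1) + (1−p)·(-5) = 4p - 5
  the receiver's payoff to cover Wide: p·(-6) + (1−p)·1 = -7p + 1
  4p - 5 = -7p + 1  ⇒  11p = 6  ⇒  p = 6/11.
Set the server's expected payoff from serve Wide equal to that from serve Body:
  the server's expected payoff from serve Wide: q·1 + (1−q)·6 = -5q + 6
  the server's expected payoff from serve Body: q·5 + (1−q)·(-1) = 6q - 1
  -5q + 6 = 6q - 1  ⇒  -11q = -7  ⇒  q = 7/11.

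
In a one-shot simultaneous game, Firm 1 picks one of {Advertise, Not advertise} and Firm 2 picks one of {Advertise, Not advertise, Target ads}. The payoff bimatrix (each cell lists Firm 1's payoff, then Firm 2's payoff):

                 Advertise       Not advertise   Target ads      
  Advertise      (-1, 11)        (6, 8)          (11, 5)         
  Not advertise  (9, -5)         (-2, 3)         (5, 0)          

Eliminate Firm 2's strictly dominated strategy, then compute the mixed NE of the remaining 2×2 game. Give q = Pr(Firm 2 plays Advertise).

Firm 2's strategy Target ads is strictly dominated by Not advertise: 8 > 5 and 3 > 0. Eliminate Target ads.
For Firm 1 to be willing to mix, Firm 1 must be indifferent between Advertise and Not advertise, which pins down Firm 2's mix.
  Firm 1's expected payoff from Advertise: q·(-1) + (1−q)·6 = -7q + 6
  Firm 1's expected payoff from Not advertise: q·9 + (1−q)·(-2) = 11q - 2
  -7q + 6 = 11q - 2  ⇒  -18q = -8  ⇒  q = 4/9.

q = 4/9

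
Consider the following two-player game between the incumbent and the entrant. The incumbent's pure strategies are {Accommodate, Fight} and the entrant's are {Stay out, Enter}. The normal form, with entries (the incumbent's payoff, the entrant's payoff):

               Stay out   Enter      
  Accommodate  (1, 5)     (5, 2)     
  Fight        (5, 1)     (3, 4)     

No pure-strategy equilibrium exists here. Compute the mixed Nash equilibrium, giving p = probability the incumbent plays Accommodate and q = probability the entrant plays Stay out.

p = 1/2, q = 1/3

The incumbent's mix must leave the entrant indifferent between Stay out and Enter.
  the entrant's payoff to Stay out: p·5 + (1−p)·1 = 4p + 1
  the entrant's payoff to Enter: p·2 + (1−p)·4 = -2p + 4
  4p + 1 = -2p + 4  ⇒  6p = 3  ⇒  p = 1/2.
The incumbent's indifference between Accommodate and Fight determines the entrant's mixing probability q:
  the incumbent's payoff to Accommodate: q·1 + (1−q)·5 = -4q + 5
  the incumbent's payoff to Fight: q·5 + (1−q)·3 = 2q + 3
  -4q + 5 = 2q + 3  ⇒  -6q = -2  ⇒  q = 1/3.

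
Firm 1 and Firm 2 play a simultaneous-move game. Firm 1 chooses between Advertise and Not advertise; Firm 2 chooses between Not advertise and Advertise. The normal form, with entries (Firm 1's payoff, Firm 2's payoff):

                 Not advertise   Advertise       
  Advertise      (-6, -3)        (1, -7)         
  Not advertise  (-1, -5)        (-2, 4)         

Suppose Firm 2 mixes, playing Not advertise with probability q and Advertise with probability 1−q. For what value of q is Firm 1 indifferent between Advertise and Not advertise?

q = 3/8

Firm 1's indifference between Advertise and Not advertise determines Firm 2's mixing probability q:
  Firm 1's expected payoff from Advertise: q·(-6) + (1−q)·1 = -7q + 1
  Firm 1's expected payoff from Not advertise: q·(-1) + (1−q)·(-2) = q - 2
  -7q + 1 = q - 2  ⇒  -8q = -3  ⇒  q = 3/8.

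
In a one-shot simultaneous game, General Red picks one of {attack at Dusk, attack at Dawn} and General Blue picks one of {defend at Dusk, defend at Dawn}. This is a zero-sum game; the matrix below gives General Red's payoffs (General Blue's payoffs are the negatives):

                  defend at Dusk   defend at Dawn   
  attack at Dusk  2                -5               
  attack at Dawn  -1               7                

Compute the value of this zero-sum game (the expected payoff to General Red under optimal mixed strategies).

General Red's indifference between attack at Dusk and attack at Dawn determines General Blue's mixing probability q:
  General Red's payoff from attack at Dusk: q·2 + (1−q)·(-5) = 7q - 5
  General Red's payoff from attack at Dawn: q·(-1) + (1−q)·7 = -8q + 7
  7q - 5 = -8q + 7  ⇒  15q = 12  ⇒  q = 4/5.
The value is General Red's expected payoff against this mix (using attack at Dusk): (4/5)·2 + (1/5)·(-5) = 3/5.

v = 3/5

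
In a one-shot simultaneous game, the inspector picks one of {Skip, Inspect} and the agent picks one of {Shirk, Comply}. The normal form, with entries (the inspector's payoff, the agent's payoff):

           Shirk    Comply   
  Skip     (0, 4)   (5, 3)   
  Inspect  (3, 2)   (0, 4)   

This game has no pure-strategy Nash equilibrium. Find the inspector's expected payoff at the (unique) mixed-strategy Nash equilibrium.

15/8

For the inspector to be willing to mix, the inspector must be indifferent between Skip and Inspect, which pins down the agent's mix.
  the inspector's payoff from Skip: q·0 + (1−q)·5 = -5q + 5
  the inspector's payoff from Inspect: q·3 + (1−q)·0 = 3q
  -5q + 5 = 3q  ⇒  -8q = -5  ⇒  q = 5/8.
At equilibrium the inspector is indifferent across rows, so the inspector's payoff equals the payoff from Skip: (5/8)·0 + (3/8)·5 = 15/8.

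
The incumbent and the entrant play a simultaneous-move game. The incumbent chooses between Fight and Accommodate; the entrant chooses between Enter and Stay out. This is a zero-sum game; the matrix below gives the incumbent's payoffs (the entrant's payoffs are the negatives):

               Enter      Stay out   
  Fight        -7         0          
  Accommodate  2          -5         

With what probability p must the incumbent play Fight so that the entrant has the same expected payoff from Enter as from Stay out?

The entrant's indifference between Enter and Stay out determines the incumbent's mixing probability p:
  the entrant's payoff to Enter: p·7 + (1−p)·(-2) = 9p - 2
  the entrant's payoff to Stay out: p·0 + (1−p)·5 = -5p + 5
  9p - 2 = -5p + 5  ⇒  14p = 7  ⇒  p = 1/2.

p = 1/2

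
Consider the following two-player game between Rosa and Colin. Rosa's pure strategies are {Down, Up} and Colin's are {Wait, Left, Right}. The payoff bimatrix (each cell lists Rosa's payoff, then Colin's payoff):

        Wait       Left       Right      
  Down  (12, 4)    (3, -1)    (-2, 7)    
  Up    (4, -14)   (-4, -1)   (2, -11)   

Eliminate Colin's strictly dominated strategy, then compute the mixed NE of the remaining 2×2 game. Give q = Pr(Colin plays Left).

Colin's strategy Wait is strictly dominated by Right: 7 > 4 and -11 > -14. Eliminate Wait.
For Rosa to be willing to mix, Rosa must be indifferent between Down and Up, which pins down Colin's mix.
  Rosa's expected payoff from Down: q·3 + (1−q)·(-2) = 5q - 2
  Rosa's expected payoff from Up: q·(-4) + (1−q)·2 = -6q + 2
  5q - 2 = -6q + 2  ⇒  11q = 4  ⇒  q = 4/11.

q = 4/11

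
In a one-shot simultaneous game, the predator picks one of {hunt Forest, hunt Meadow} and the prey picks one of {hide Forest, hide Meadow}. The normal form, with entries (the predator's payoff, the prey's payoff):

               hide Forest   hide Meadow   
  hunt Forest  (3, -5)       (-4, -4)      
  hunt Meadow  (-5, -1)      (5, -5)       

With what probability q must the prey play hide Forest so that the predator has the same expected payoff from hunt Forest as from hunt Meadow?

q = 9/17

For the predator to be willing to mix, the predator must be indifferent between hunt Forest and hunt Meadow, which pins down the prey's mix.
  the predator's expected payoff from hunt Forest: q·3 + (1−q)·(-4) = 7q - 4
  the predator's expected payoff from hunt Meadow: q·(-5) + (1−q)·5 = -10q + 5
  7q - 4 = -10q + 5  ⇒  17q = 9  ⇒  q = 9/17.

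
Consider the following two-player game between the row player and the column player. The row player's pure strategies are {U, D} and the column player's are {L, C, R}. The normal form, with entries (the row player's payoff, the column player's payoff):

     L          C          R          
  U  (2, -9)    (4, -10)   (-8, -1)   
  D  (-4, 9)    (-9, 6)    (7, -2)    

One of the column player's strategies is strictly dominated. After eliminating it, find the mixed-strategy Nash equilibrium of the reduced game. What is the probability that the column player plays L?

The column player's strategy C is strictly dominated by L: -9 > -10 and 9 > 6. Eliminate C.
The row player's indifference between U and D determines the column player's mixing probability q:
  the row player's payoff from U: q·2 + (1−q)·(-8) = 10q - 8
  the row player's payoff from D: q·(-4) + (1−q)·7 = -11q + 7
  10q - 8 = -11q + 7  ⇒  21q = 15  ⇒  q = 5/7.

q = 5/7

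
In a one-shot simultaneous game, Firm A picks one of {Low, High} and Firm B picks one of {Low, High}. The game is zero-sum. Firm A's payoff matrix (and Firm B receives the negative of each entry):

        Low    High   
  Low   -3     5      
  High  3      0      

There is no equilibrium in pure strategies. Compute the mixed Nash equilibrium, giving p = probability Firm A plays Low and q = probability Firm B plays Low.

p = 3/11, q = 5/11

For Firm B to be willing to mix, Firm B must be indifferent between Low and High, which pins down Firm A's mix.
  Firm B's expected payoff from Low: p·3 + (1−p)·(-3) = 6p - 3
  Firm B's expected payoff from High: p·(-5) + (1−p)·0 = -5p
  6p - 3 = -5p  ⇒  11p = 3  ⇒  p = 3/11.
Firm B's mix must leave Firm A indifferent between Low and High.
  Firm A's payoff to Low: q·(-3) + (1−q)·5 = -8q + 5
  Firm A's payoff to High: q·3 + (1−q)·0 = 3q
  -8q + 5 = 3q  ⇒  -11q = -5  ⇒  q = 5/11.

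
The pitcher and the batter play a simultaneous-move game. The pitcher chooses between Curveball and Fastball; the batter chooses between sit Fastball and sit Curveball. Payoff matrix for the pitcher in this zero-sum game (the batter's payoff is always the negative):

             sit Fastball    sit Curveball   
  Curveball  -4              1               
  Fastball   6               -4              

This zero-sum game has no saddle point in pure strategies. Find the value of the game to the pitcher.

Set the pitcher's expected payoff from Curveball equal to that from Fastball:
  the pitcher's expected payoff from Curveball: q·(-4) + (1−q)·1 = -5q + 1
  the pitcher's expected payoff from Fastball: q·6 + (1−q)·(-4) = 10q - 4
  -5q + 1 = 10q - 4  ⇒  -15q = -5  ⇒  q = 1/3.
The value is the pitcher's expected payoff against this mix (using Curveball): (1/3)·(-4) + (2/3)·1 = -2/3.

v = -2/3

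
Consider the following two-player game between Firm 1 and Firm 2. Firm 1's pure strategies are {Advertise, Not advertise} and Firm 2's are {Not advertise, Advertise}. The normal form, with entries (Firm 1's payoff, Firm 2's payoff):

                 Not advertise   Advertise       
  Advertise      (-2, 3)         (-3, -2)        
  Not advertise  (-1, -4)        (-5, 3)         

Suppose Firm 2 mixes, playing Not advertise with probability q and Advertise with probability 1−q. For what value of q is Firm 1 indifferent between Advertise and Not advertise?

Firm 2's mix must leave Firm 1 indifferent between Advertise and Not advertise.
  Firm 1's payoff to Advertise: q·(-2) + (1−q)·(-3) = q - 3
  Firm 1's payoff to Not advertise: q·(-1) + (1−q)·(-5) = 4q - 5
  q - 3 = 4q - 5  ⇒  -3q = -2  ⇒  q = 2/3.

q = 2/3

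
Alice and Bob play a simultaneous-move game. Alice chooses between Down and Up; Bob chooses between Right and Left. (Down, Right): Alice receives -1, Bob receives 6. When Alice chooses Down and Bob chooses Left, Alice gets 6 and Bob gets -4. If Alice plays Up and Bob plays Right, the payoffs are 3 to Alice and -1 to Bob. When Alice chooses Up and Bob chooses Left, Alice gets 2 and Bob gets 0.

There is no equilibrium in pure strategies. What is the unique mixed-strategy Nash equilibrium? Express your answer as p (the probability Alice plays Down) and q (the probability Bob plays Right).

p = 1/11, q = 1/2

In a mixed equilibrium Bob is indifferent between Right and Left; this condition fixes p.
  Bob's payoff from Right: p·6 + (1−p)·(-1) = 7p - 1
  Bob's payoff from Left: p·(-4) + (1−p)·0 = -4p
  7p - 1 = -4p  ⇒  11p = 1  ⇒  p = 1/11.
Bob's mix must leave Alice indifferent between Down and Up.
  Alice's payoff to Down: q·(-1) + (1−q)·6 = -7q + 6
  Alice's payoff to Up: q·3 + (1−q)·2 = q + 2
  -7q + 6 = q + 2  ⇒  -8q = -4  ⇒  q = 1/2.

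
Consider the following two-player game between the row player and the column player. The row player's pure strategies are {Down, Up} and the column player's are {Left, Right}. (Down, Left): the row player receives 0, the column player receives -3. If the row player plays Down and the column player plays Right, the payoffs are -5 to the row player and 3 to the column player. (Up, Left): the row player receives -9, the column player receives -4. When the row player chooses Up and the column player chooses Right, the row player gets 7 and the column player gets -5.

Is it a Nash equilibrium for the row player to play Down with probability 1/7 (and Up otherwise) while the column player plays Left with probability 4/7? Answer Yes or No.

Check the column player's indifference given the row player's mix p = 1/7:
  payoff from Left = -27/7; payoff from Right = -27/7 — equal.
Check the row player's indifference given the column player's mix q = 4/7:
  payoff from Down = -15/7; payoff from Up = -15/7 — equal.
Both players are indifferent, so neither can profitably deviate.

Yes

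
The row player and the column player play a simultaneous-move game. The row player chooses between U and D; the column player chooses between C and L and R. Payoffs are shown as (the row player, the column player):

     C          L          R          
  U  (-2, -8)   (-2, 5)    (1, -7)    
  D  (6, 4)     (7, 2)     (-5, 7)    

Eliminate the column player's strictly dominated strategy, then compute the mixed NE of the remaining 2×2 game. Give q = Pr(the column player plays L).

The column player's strategy C is strictly dominated by R: -7 > -8 and 7 > 4. Eliminate C.
For the row player to be willing to mix, the row player must be indifferent between U and D, which pins down the column player's mix.
  the row player's expected payoff from U: q·(-2) + (1−q)·1 = -3q + 1
  the row player's expected payoff from D: q·7 + (1−q)·(-5) = 12q - 5
  -3q + 1 = 12q - 5  ⇒  -15q = -6  ⇒  q = 2/5.

q = 2/5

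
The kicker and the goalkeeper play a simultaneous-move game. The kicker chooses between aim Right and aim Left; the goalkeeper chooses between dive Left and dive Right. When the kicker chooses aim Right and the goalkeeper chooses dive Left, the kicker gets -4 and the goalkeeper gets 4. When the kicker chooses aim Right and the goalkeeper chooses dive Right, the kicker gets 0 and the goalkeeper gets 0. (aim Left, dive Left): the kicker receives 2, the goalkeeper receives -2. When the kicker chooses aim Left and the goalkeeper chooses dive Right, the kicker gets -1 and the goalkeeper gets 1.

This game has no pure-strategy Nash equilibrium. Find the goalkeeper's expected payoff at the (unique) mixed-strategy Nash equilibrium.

4/7

In a mixed equilibrium the goalkeeper is indifferent between dive Left and dive Right; this condition fixes p.
  the goalkeeper's expected payoff from dive Left: p·4 + (1−p)·(-2) = 6p - 2
  the goalkeeper's expected payoff from dive Right: p·0 + (1−p)·1 = -p + 1
  6p - 2 = -p + 1  ⇒  7p = 3  ⇒  p = 3/7.
At equilibrium the goalkeeper is indifferent across columns, so the goalkeeper's payoff equals the payoff from dive Left: (3/7)·4 + (4/7)·(-2) = 4/7.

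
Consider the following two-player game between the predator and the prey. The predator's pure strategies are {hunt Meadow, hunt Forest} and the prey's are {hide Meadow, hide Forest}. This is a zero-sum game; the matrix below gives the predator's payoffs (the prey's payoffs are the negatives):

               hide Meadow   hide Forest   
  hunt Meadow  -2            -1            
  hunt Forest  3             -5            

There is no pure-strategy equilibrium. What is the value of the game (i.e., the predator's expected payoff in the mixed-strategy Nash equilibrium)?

v = -13/9

In a mixed equilibrium the predator is indifferent between hunt Meadow and hunt Forest; this condition fixes q.
  the predator's expected payoff from hunt Meadow: q·(-2) + (1−q)·(-1) = -q - 1
  the predator's expected payoff from hunt Forest: q·3 + (1−q)·(-5) = 8q - 5
  -q - 1 = 8q - 5  ⇒  -9q = -4  ⇒  q = 4/9.
The value is the predator's expected payoff against this mix (using hunt Meadow): (4/9)·(-2) + (5/9)·(-1) = -13/9.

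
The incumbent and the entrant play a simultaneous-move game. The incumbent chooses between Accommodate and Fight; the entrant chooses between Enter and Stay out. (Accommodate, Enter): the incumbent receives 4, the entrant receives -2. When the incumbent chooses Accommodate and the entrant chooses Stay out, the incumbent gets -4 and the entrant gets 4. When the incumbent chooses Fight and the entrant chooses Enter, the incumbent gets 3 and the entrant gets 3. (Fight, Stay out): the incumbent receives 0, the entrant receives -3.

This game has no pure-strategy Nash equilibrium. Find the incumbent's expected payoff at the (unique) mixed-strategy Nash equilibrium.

12/5

Set the incumbent's expected payoff from Accommodate equal to that from Fight:
  the incumbent's payoff from Accommodate: q·4 + (1−q)·(-4) = 8q - 4
  the incumbent's payoff from Fight: q·3 + (1−q)·0 = 3q
  8q - 4 = 3q  ⇒  5q = 4  ⇒  q = 4/5.
At equilibrium the incumbent is indifferent across rows, so the incumbent's payoff equals the payoff from Accommodate: (4/5)·4 + (1/5)·(-4) = 12/5.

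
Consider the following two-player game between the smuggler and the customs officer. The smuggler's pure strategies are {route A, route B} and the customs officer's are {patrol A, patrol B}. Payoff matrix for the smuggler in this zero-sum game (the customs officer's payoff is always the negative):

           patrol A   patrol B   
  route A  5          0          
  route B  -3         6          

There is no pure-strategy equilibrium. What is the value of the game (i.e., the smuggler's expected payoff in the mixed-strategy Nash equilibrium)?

v = 15/7

The customs officer's mix must leave the smuggler indifferent between route A and route B.
  the smuggler's payoff from route A: q·5 + (1−q)·0 = 5q
  the smuggler's payoff from route B: q·(-3) + (1−q)·6 = -9q + 6
  5q = -9q + 6  ⇒  14q = 6  ⇒  q = 3/7.
The value is the smuggler's expected payoff against this mix (using route A): (3/7)·5 + (4/7)·0 = 15/7.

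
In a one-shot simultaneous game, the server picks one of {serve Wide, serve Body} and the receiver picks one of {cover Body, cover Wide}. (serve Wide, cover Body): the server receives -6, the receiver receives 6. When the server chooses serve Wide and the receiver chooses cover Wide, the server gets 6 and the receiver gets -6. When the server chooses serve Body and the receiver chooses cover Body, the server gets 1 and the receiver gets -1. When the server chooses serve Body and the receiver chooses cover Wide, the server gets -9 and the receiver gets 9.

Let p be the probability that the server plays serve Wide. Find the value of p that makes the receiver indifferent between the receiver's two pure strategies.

Set the receiver's expected payoff from cover Body equal to that from cover Wide:
  the receiver's payoff to cover Body: p·6 + (1−p)·(-1) = 7p - 1
  the receiver's payoff to cover Wide: p·(-6) + (1−p)·9 = -15p + 9
  7p - 1 = -15p + 9  ⇒  22p = 10  ⇒  p = 5/11.

p = 5/11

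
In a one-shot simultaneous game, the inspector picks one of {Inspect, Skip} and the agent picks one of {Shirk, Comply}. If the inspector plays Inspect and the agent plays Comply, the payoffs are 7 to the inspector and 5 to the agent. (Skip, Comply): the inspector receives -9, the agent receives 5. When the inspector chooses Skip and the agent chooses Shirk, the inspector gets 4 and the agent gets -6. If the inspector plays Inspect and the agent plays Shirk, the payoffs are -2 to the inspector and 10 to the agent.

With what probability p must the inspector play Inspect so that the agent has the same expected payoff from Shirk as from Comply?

The inspector's mix must leave the agent indifferent between Shirk and Comply.
  the agent's expected payoff from Shirk: p·10 + (1−p)·(-6) = 16p - 6
  the agent's expected payoff from Comply: p·5 + (1−p)·5 = 5
  16p - 6 = 5  ⇒  16p = 11  ⇒  p = 11/16.

p = 11/16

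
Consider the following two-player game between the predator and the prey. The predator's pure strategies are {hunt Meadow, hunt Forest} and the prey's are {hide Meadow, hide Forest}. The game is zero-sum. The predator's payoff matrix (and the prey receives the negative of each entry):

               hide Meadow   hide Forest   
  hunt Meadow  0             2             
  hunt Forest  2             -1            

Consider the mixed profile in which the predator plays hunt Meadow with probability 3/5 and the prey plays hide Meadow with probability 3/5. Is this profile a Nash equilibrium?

Yes

Check the prey's indifference given the predator's mix p = 3/5:
  payoff from hide Meadow = -4/5; payoff from hide Forest = -4/5 — equal.
Check the predator's indifference given the prey's mix q = 3/5:
  payoff from hunt Meadow = 4/5; payoff from hunt Forest = 4/5 — equal.
Both players are indifferent, so neither can profitably deviate.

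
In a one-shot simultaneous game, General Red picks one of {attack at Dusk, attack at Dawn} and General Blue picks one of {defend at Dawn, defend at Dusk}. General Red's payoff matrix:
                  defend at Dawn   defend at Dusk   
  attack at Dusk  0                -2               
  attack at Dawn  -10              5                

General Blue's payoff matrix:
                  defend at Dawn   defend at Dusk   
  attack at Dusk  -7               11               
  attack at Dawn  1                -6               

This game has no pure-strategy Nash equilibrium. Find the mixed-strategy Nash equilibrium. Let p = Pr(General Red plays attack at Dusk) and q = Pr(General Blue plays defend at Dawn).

In a mixed equilibrium General Blue is indifferent between defend at Dawn and defend at Dusk; this condition fixes p.
  General Blue's payoff from defend at Dawn: p·(-7) + (1−p)·1 = -8p + 1
  General Blue's payoff from defend at Dusk: p·11 + (1−p)·(-6) = 17p - 6
  -8p + 1 = 17p - 6  ⇒  -25p = -7  ⇒  p = 7/25.
General Red's indifference between attack at Dusk and attack at Dawn determines General Blue's mixing probability q:
  General Red's payoff to attack at Dusk: q·0 + (1−q)·(-2) = 2q - 2
  General Red's payoff to attack at Dawn: q·(-10) + (1−q)·5 = -15q + 5
  2q - 2 = -15q + 5  ⇒  17q = 7  ⇒  q = 7/17.

p = 7/25, q = 7/17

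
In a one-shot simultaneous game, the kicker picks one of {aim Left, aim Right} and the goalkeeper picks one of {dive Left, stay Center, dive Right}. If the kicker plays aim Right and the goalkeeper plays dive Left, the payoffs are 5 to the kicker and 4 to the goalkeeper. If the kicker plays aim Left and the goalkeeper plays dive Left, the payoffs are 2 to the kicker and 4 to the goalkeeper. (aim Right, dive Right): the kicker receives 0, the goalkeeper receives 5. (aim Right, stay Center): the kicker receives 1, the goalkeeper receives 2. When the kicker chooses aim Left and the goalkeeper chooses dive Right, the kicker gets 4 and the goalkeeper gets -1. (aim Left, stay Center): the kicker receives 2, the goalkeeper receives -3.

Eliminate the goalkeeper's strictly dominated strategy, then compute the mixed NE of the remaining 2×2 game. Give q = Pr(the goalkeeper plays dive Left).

The goalkeeper's strategy stay Center is strictly dominated by dive Right: -1 > -3 and 5 > 2. Eliminate stay Center.
The kicker's indifference between aim Left and aim Right determines the goalkeeper's mixing probability q:
  the kicker's expected payoff from aim Left: q·2 + (1−q)·4 = -2q + 4
  the kicker's expected payoff from aim Right: q·5 + (1−q)·0 = 5q
  -2q + 4 = 5q  ⇒  -7q = -4  ⇒  q = 4/7.

q = 4/7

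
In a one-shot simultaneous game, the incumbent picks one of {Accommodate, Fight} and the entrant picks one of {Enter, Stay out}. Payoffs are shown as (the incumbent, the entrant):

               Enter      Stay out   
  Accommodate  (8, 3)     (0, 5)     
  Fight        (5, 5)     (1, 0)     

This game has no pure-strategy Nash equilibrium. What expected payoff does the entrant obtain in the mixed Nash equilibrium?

In a mixed equilibrium the entrant is indifferent between Enter and Stay out; this condition fixes p.
  the entrant's expected payoff from Enter: p·3 + (1−p)·5 = -2p + 5
  the entrant's expected payoff from Stay out: p·5 + (1−p)·0 = 5p
  -2p + 5 = 5p  ⇒  -7p = -5  ⇒  p = 5/7.
At equilibrium the entrant is indifferent across columns, so the entrant's payoff equals the payoff from Enter: (5/7)·3 + (2/7)·5 = 25/7.

25/7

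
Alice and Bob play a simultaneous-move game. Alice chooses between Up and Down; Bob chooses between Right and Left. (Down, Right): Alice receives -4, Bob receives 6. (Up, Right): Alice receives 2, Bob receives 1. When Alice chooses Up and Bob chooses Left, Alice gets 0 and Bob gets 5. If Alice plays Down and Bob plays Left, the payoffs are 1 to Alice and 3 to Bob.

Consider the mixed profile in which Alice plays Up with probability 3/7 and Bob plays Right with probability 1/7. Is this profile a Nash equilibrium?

Yes

Check Bob's indifference given Alice's mix p = 3/7:
  payoff from Right = 27/7; payoff from Left = 27/7 — equal.
Check Alice's indifference given Bob's mix q = 1/7:
  payoff from Up = 2/7; payoff from Down = 2/7 — equal.
Both players are indifferent, so neither can profitably deviate.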